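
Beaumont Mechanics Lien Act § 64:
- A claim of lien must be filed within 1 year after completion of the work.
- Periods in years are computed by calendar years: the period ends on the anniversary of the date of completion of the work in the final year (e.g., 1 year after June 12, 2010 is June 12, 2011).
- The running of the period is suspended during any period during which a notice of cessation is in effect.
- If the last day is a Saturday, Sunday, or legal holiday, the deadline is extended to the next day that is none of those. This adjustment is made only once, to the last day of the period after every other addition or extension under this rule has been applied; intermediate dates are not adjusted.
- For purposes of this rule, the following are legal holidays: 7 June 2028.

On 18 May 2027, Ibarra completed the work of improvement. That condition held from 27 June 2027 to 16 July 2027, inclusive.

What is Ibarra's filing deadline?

1 year after 18 May 2027 is May 18, 2028.
From June 27, 2027 through July 16, 2027 inclusive is 20 days; tolling adds 20 days: May 18, 2028 + 20 days = June 7, 2028.
June 7, 2028 is a listed holiday. The next qualifying day is June 8, 2028.

June 8, 2028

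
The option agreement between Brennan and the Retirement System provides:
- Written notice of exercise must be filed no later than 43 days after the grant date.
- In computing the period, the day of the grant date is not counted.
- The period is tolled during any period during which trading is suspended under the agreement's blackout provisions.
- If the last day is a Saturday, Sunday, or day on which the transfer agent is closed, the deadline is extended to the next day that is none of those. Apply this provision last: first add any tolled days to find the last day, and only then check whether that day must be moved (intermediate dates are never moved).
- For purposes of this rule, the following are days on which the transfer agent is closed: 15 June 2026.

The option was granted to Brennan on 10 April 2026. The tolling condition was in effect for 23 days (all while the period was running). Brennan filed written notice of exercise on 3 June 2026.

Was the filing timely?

43 days after 10 April 2026 is May 23, 2026.
Tolling adds 23 days: May 23, 2026 + 23 days = June 15, 2026.
June 15, 2026 is a listed holiday. The next qualifying day is June 16, 2026.
The deadline is June 16, 2026; the filing on June 3, 2026 is on or before that date.

Yes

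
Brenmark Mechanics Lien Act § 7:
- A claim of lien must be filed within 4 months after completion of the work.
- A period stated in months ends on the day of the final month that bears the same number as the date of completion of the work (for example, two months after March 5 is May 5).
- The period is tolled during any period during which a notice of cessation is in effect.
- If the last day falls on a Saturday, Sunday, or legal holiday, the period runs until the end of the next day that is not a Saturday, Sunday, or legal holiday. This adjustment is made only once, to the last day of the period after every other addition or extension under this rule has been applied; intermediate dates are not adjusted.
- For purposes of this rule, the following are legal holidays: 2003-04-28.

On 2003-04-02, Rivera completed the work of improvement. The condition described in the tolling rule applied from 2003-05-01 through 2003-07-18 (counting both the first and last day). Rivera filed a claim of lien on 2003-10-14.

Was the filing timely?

Yes

4 months after 2003-04-02 is August 2, 2003.
From May 1, 2003 through July 18, 2003 inclusive is 79 days; tolling adds 79 days: August 2, 2003 + 79 days = October 20, 2003.
October 20, 2003 is a Monday and not a legal holiday, so no extension applies.
The deadline is October 20, 2003; the filing on October 14, 2003 is on or before that date.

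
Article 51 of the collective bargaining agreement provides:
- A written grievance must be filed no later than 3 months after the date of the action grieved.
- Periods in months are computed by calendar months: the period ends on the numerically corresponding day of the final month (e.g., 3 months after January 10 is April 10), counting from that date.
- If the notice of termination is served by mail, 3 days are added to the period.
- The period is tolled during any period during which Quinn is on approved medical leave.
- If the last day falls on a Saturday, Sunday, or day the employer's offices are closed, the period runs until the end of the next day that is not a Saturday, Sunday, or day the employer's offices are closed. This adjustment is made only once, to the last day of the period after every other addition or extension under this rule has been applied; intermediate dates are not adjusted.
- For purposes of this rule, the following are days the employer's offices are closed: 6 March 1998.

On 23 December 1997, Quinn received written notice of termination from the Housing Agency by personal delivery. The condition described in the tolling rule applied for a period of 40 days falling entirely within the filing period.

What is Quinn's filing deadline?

May 4, 1998

3 months after 23 December 1997 is March 23, 1998.
Service was not by mail, so no mail extension applies.
Tolling adds 40 days: March 23, 1998 + 40 days = May 2, 1998.
May 2, 1998 is Saturday; May 3, 1998 is Sunday. The next qualifying day is May 4, 1998.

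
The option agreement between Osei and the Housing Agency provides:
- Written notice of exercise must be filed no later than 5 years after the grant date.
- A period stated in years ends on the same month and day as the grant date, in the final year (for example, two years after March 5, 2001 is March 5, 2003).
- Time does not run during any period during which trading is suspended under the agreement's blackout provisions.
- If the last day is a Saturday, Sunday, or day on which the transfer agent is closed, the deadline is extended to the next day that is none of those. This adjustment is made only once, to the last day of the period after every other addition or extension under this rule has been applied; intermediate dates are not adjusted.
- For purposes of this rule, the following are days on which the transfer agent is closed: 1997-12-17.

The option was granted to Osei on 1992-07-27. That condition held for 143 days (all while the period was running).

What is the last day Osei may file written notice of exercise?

5 years after 1992-07-27 is July 27, 1997.
Tolling adds 143 days: July 27, 1997 + 143 days = December 17, 1997.
December 17, 1997 is a listed holiday. The next qualifying day is December 18, 1997.

December 18, 1997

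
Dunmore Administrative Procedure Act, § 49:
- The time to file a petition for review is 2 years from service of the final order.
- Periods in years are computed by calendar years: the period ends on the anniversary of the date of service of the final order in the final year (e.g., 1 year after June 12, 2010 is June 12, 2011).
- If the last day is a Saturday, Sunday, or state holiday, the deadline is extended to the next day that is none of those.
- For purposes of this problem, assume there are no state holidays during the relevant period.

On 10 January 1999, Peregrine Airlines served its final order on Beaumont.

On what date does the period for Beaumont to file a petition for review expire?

January 10, 2001

2 years after 10 January 1999 is January 10, 2001.
January 10, 2001 is a Wednesday and not a state holiday, so no extension applies.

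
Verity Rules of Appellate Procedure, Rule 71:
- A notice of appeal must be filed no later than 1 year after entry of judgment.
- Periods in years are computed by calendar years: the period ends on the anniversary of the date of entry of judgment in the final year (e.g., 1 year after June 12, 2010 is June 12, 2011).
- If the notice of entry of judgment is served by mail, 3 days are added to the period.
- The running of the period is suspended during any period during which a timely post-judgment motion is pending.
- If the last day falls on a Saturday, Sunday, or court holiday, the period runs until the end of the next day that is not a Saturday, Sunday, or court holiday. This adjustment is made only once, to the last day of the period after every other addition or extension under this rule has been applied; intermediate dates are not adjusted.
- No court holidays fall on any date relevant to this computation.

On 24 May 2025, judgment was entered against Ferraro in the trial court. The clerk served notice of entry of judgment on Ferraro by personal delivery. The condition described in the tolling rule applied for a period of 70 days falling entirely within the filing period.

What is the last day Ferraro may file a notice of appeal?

1 year after 24 May 2025 is May 24, 2026.
Service was not by mail, so no mail extension applies.
Tolling adds 70 days: May 24, 2026 + 70 days = August 2, 2026.
August 2, 2026 is Sunday. The next qualifying day is August 3, 2026.

August 3, 2026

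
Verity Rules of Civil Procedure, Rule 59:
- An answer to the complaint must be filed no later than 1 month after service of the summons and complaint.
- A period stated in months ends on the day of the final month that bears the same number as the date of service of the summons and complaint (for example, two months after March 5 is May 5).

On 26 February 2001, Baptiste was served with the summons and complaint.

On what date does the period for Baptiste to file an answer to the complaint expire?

March 26, 2001

1 month after 26 February 2001 is March 26, 2001.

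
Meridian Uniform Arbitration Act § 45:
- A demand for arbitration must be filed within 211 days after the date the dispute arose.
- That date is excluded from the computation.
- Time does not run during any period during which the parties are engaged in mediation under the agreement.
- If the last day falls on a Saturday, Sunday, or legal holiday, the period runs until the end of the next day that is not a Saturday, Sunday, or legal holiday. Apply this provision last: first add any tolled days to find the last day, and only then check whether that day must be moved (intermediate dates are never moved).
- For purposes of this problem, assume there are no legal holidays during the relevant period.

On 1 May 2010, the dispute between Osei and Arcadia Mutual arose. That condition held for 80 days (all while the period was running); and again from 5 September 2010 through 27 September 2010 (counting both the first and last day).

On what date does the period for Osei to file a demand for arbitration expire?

211 days after 1 May 2010 is November 28, 2010.
Tolling adds 80 days: November 28, 2010 + 80 days = February 16, 2011.
From September 5, 2010 through September 27, 2010 inclusive is 23 days; tolling adds 23 days: February 16, 2011 + 23 days = March 11, 2011.
March 11, 2011 is a Friday and not a legal holiday, so no extension applies.

March 11, 2011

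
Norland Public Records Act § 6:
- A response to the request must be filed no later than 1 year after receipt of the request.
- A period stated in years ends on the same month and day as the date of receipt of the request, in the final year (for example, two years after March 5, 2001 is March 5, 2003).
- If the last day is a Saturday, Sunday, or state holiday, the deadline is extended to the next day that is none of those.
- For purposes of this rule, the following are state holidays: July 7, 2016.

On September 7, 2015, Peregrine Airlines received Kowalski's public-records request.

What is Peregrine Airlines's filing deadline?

September 7, 2016

1 year after September 7, 2015 is September 7, 2016.
September 7, 2016 is a Wednesday and not a state holiday, so no extension applies.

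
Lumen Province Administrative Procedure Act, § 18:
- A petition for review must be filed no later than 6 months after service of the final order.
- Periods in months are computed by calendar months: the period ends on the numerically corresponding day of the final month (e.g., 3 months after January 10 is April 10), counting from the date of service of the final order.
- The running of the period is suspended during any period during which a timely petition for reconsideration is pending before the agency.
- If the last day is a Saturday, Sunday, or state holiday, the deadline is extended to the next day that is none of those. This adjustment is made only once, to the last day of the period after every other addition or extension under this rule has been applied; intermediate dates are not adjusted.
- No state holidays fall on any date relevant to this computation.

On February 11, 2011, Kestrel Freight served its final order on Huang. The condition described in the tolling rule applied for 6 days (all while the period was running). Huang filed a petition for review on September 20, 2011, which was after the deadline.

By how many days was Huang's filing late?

34 days

6 months after February 11, 2011 is August 11, 2011.
Tolling adds 6 days: August 11, 2011 + 6 days = August 17, 2011.
August 17, 2011 is a Wednesday and not a state holiday, so no extension applies.
The deadline is August 17, 2011; from August 17, 2011 to September 20, 2011 is 34 days.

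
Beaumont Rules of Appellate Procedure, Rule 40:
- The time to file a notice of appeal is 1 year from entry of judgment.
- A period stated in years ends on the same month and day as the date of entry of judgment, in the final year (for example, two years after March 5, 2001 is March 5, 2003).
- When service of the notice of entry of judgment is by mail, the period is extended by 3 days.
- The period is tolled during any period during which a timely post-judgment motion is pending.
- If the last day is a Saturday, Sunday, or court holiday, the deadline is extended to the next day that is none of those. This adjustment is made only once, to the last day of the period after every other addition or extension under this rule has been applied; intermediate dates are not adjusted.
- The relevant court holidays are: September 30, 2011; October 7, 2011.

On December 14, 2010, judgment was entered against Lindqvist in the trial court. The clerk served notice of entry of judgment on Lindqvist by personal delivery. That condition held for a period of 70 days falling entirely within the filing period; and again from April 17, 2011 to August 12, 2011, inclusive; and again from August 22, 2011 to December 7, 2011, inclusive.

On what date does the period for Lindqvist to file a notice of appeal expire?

October 5, 2012

1 year after December 14, 2010 is December 14, 2011.
Service was not by mail, so no mail extension applies.
Tolling adds 70 days: December 14, 2011 + 70 days = February 22, 2012.
From April 17, 2011 through August 12, 2011 inclusive is 118 days; tolling adds 118 days: February 22, 2012 + 118 days = June 19, 2012.
From August 22, 2011 through December 7, 2011 inclusive is 108 days; tolling adds 108 days: June 19, 2012 + 108 days = October 5, 2012.
October 5, 2012 is a Friday and not a court holiday, so no extension applies.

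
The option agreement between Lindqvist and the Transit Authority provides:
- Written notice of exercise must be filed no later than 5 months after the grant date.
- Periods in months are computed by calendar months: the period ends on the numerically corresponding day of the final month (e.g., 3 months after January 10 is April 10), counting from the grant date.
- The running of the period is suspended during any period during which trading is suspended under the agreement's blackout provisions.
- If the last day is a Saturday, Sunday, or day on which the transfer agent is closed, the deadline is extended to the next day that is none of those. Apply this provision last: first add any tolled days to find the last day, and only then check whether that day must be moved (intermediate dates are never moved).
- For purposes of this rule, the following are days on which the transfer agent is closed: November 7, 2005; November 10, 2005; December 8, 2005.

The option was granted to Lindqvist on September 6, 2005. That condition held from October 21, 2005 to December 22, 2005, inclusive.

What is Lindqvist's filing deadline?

5 months after September 6, 2005 is February 6, 2006.
From October 21, 2005 through December 22, 2005 inclusive is 63 days; tolling adds 63 days: February 6, 2006 + 63 days = April 10, 2006.
April 10, 2006 is a Monday and not a day on which the transfer agent is closed, so no extension applies.

April 10, 2006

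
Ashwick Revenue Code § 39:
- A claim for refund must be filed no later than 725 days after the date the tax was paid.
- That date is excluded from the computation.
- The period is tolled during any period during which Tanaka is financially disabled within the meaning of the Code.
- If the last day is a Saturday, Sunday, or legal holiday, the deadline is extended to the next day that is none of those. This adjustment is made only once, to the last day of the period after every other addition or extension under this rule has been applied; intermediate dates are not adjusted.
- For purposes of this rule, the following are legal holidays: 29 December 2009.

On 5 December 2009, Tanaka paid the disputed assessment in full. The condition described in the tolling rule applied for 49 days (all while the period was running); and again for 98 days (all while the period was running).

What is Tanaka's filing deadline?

725 days after 5 December 2009 is November 30, 2011.
Tolling adds 49 days: November 30, 2011 + 49 days = January 18, 2012.
Tolling adds 98 days: January 18, 2012 + 98 days = April 25, 2012.
April 25, 2012 is a Wednesday and not a legal holiday, so no extension applies.

April 25, 2012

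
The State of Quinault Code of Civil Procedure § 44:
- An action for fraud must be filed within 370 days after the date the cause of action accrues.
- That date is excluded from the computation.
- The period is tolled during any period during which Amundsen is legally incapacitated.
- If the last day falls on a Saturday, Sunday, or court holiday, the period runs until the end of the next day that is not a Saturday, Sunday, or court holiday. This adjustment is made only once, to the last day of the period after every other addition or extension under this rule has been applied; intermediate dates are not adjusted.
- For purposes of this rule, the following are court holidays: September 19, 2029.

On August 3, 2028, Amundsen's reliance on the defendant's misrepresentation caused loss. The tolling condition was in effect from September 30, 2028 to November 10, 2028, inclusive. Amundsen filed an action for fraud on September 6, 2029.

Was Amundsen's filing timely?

370 days after August 3, 2028 is August 8, 2029.
From September 30, 2028 through November 10, 2028 inclusive is 42 days; tolling adds 42 days: August 8, 2029 + 42 days = September 19, 2029.
September 19, 2029 is a listed holiday. The next qualifying day is September 20, 2029.
The deadline is September 20, 2029; the filing on September 6, 2029 is on or before that date.

Yes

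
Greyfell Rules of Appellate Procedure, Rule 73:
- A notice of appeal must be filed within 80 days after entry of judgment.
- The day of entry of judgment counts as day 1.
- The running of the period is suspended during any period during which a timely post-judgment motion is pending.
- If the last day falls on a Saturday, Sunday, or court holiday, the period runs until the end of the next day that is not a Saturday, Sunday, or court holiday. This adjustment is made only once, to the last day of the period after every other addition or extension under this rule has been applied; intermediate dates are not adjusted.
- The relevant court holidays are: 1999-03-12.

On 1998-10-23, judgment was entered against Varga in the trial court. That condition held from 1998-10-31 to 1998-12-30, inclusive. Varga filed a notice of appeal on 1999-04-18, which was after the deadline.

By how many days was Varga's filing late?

34 days

Counting 1998-10-23 as day 1, day 80 is January 10, 1999.
From October 31, 1998 through December 30, 1998 inclusive is 61 days; tolling adds 61 days: January 10, 1999 + 61 days = March 12, 1999.
March 12, 1999 is a listed holiday; March 13, 1999 is Saturday; March 14, 1999 is Sunday. The next qualifying day is March 15, 1999.
The deadline is March 15, 1999; from March 15, 1999 to April 18, 1999 is 34 days.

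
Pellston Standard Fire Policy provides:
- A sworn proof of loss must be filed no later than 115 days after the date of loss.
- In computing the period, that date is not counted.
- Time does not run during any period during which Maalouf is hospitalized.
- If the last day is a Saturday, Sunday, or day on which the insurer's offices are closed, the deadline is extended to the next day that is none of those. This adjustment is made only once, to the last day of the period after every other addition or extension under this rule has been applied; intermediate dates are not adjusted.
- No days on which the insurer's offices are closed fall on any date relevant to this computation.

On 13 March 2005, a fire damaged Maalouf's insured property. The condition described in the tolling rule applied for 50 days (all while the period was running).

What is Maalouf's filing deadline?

115 days after 13 March 2005 is July 6, 2005.
Tolling adds 50 days: July 6, 2005 + 50 days = August 25, 2005.
August 25, 2005 is a Thursday and not a day on which the insurer's offices are closed, so no extension applies.

August 25, 2005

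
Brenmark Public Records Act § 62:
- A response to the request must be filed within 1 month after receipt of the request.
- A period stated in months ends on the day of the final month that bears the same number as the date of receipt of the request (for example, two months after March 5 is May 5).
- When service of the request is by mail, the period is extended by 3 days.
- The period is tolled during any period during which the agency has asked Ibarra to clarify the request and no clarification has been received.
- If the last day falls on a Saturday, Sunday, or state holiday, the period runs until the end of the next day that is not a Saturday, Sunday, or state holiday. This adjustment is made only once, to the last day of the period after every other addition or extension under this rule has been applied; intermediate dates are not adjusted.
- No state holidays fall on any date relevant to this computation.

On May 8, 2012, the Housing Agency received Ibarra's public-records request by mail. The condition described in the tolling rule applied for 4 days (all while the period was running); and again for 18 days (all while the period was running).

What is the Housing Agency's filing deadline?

1 month after May 8, 2012 is June 8, 2012.
Service was by mail, adding 3 days: June 8, 2012 + 3 days = June 11, 2012.
Tolling adds 4 days: June 11, 2012 + 4 days = June 15, 2012.
Tolling adds 18 days: June 15, 2012 + 18 days = July 3, 2012.
July 3, 2012 is a Tuesday and not a state holiday, so no extension applies.

July 3, 2012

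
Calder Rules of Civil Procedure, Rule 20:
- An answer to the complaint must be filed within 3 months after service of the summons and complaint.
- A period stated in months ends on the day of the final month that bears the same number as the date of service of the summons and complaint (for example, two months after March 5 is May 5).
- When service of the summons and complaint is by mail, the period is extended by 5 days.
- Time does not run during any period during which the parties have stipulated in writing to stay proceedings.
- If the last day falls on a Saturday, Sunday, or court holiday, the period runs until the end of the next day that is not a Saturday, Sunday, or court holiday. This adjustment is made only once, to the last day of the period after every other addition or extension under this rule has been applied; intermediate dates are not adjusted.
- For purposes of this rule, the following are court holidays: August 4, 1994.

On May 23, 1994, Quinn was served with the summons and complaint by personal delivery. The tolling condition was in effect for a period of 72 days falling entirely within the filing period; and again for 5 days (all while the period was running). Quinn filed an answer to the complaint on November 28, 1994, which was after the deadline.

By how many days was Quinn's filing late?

20 days

3 months after May 23, 1994 is August 23, 1994.
Service was not by mail, so no mail extension applies.
Tolling adds 72 days: August 23, 1994 + 72 days = November 3, 1994.
Tolling adds 5 days: November 3, 1994 + 5 days = November 8, 1994.
November 8, 1994 is a Tuesday and not a court holiday, so no extension applies.
The deadline is November 8, 1994; from November 8, 1994 to November 28, 1994 is 20 days.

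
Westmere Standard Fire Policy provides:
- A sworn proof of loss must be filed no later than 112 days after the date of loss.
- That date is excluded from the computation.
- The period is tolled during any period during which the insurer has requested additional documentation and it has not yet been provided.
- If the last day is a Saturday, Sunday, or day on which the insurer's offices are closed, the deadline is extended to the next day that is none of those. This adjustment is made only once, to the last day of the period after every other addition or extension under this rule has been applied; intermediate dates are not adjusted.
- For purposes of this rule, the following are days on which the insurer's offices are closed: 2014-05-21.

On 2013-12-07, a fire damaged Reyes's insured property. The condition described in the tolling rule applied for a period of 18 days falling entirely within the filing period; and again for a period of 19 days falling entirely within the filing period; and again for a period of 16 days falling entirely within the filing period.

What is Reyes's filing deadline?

112 days after 2013-12-07 is March 29, 2014.
Tolling adds 18 days: March 29, 2014 + 18 days = April 16, 2014.
Tolling adds 19 days: April 16, 2014 + 19 days = May 5, 2014.
Tolling adds 16 days: May 5, 2014 + 16 days = May 21, 2014.
May 21, 2014 is a listed holiday. The next qualifying day is May 22, 2014.

May 22, 2014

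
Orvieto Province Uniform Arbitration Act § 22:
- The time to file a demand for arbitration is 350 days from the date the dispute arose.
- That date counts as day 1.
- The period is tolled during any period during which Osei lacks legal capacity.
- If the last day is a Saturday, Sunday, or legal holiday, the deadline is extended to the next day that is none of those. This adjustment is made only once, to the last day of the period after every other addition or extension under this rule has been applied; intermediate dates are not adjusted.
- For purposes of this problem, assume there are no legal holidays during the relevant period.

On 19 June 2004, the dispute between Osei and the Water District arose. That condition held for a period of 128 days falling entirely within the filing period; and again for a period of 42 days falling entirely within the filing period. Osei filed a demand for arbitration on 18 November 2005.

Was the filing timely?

Counting 19 June 2004 as day 1, day 350 is June 3, 2005.
Tolling adds 128 days: June 3, 2005 + 128 days = October 9, 2005.
Tolling adds 42 days: October 9, 2005 + 42 days = November 20, 2005.
November 20, 2005 is Sunday. The next qualifying day is November 21, 2005.
The deadline is November 21, 2005; the filing on November 18, 2005 is on or before that date.

Yes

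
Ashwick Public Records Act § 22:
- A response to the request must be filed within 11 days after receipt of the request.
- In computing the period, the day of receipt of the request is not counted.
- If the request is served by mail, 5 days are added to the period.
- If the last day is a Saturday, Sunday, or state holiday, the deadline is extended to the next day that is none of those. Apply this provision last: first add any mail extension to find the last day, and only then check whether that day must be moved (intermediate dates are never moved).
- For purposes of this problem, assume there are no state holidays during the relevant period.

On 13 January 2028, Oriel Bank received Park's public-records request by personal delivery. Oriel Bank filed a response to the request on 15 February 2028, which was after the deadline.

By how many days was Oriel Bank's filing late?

22 days

11 days after 13 January 2028 is January 24, 2028.
Service was not by mail, so no mail extension applies.
January 24, 2028 is a Monday and not a state holiday, so no extension applies.
The deadline is January 24, 2028; from January 24, 2028 to February 15, 2028 is 22 days.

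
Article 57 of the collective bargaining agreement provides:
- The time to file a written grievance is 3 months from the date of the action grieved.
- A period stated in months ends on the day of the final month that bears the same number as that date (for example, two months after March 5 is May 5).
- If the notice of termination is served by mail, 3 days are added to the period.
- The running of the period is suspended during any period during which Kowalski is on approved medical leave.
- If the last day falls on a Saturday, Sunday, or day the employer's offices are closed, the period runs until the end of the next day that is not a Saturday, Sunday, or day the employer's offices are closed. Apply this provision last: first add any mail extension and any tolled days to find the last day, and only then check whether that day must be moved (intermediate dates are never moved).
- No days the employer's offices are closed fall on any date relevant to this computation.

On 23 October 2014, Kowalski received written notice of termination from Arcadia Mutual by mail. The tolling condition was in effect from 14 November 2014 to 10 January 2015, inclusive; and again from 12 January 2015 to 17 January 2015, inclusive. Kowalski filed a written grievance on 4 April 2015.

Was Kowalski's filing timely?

No

3 months after 23 October 2014 is January 23, 2015.
Service was by mail, adding 3 days: January 23, 2015 + 3 days = January 26, 2015.
From November 14, 2014 through January 10, 2015 inclusive is 58 days; tolling adds 58 days: January 26, 2015 + 58 days = March 25, 2015.
From January 12, 2015 through January 17, 2015 inclusive is 6 days; tolling adds 6 days: March 25, 2015 + 6 days = March 31, 2015.
March 31, 2015 is a Tuesday and not a day the employer's offices are closed, so no extension applies.
The deadline is March 31, 2015; the filing on April 4, 2015 is after that date.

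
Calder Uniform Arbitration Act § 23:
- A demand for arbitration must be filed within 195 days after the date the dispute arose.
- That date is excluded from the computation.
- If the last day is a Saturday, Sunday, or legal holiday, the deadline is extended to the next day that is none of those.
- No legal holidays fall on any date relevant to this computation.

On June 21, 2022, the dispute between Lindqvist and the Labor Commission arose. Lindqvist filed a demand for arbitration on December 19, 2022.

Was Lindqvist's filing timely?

195 days after June 21, 2022 is January 2, 2023.
January 2, 2023 is a Monday and not a legal holiday, so no extension applies.
The deadline is January 2, 2023; the filing on December 19, 2022 is on or before that date.

Yes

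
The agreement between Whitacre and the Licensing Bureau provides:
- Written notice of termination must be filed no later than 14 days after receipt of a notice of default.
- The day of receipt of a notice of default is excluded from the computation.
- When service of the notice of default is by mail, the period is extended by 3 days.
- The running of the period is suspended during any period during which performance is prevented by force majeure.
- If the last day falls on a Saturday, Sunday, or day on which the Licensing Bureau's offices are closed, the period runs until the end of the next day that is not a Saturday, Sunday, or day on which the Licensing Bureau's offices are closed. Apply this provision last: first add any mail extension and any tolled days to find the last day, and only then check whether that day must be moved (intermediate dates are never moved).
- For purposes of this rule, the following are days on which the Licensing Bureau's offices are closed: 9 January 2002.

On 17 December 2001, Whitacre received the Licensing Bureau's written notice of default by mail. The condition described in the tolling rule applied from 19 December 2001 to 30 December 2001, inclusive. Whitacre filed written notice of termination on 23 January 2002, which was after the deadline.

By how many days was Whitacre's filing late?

8 days

14 days after 17 December 2001 is December 31, 2001.
Service was by mail, adding 3 days: December 31, 2001 + 3 days = January 3, 2002.
From December 19, 2001 through December 30, 2001 inclusive is 12 days; tolling adds 12 days: January 3, 2002 + 12 days = January 15, 2002.
January 15, 2002 is a Tuesday and not a day on which the Licensing Bureau's offices are closed, so no extension applies.
The deadline is January 15, 2002; from January 15, 2002 to January 23, 2002 is 8 days.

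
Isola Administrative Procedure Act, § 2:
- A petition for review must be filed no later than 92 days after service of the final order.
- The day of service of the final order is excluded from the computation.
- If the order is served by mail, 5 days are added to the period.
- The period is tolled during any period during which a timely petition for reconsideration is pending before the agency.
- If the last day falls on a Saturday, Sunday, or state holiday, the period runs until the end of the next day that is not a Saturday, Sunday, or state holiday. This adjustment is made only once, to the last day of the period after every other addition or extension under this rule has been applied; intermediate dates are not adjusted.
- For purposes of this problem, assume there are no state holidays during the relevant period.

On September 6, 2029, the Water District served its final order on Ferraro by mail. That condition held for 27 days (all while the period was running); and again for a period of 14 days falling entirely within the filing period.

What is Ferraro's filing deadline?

January 22, 2030

92 days after September 6, 2029 is December 7, 2029.
Service was by mail, adding 5 days: December 7, 2029 + 5 days = December 12, 2029.
Tolling adds 27 days: December 12, 2029 + 27 days = January 8, 2030.
Tolling adds 14 days: January 8, 2030 + 14 days = January 22, 2030.
January 22, 2030 is a Tuesday and not a state holiday, so no extension applies.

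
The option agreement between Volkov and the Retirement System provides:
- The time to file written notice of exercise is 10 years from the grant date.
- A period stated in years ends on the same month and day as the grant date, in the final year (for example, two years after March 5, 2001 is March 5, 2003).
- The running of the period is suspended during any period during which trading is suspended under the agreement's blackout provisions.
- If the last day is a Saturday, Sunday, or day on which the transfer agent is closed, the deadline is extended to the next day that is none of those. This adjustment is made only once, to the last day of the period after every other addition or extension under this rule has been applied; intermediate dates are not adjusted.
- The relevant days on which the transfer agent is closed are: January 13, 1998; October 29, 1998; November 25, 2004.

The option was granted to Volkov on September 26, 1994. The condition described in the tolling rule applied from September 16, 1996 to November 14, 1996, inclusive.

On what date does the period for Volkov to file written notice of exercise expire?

November 26, 2004

10 years after September 26, 1994 is September 26, 2004.
From September 16, 1996 through November 14, 1996 inclusive is 60 days; tolling adds 60 days: September 26, 2004 + 60 days = November 25, 2004.
November 25, 2004 is a listed holiday. The next qualifying day is November 26, 2004.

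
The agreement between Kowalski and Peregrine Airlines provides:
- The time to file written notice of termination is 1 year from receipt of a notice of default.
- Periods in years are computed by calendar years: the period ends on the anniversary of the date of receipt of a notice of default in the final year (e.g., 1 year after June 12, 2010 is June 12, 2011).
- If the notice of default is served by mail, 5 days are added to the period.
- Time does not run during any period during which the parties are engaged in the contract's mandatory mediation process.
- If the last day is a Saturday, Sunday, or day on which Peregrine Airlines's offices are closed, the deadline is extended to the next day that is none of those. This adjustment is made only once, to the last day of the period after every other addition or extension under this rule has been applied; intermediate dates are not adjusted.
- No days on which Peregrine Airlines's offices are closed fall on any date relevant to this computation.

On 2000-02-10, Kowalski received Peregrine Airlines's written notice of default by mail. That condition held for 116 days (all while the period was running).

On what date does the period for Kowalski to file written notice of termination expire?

1 year after 2000-02-10 is February 10, 2001.
Service was by mail, adding 5 days: February 10, 2001 + 5 days = February 15, 2001.
Tolling adds 116 days: February 15, 2001 + 116 days = June 11, 2001.
June 11, 2001 is a Monday and not a day on which Peregrine Airlines's offices are closed, so no extension applies.

June 11, 2001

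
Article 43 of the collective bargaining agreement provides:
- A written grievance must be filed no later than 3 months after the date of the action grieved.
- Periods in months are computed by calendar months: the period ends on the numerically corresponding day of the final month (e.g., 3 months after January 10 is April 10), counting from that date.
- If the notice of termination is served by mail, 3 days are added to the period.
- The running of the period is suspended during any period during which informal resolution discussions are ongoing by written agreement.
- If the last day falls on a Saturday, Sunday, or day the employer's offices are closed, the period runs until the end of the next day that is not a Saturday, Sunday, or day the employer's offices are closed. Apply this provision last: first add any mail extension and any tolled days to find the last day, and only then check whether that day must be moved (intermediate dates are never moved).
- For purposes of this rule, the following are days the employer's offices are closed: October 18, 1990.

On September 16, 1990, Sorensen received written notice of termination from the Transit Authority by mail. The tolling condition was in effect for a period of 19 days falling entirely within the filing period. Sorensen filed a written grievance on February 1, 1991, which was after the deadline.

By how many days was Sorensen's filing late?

3 months after September 16, 1990 is December 16, 1990.
Service was by mail, adding 3 days: December 16, 1990 + 3 days = December 19, 1990.
Tolling adds 19 days: December 19, 1990 + 19 days = January 7, 1991.
January 7, 1991 is a Monday and not a day the employer's offices are closed, so no extension applies.
The deadline is January 7, 1991; from January 7, 1991 to February 1, 1991 is 25 days.

25 days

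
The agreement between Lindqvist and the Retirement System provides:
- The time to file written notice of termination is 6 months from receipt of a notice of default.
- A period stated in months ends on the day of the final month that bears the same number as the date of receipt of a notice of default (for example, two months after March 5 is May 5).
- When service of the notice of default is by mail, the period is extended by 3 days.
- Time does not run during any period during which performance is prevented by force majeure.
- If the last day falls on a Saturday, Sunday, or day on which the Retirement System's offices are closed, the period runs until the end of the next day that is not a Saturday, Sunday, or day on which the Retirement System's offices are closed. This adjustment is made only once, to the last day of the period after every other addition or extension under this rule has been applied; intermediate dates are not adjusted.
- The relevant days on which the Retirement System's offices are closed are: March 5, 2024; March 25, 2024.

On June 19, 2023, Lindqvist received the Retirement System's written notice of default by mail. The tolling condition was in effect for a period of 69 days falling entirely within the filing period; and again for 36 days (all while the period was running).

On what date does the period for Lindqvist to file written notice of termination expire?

April 5, 2024

6 months after June 19, 2023 is December 19, 2023.
Service was by mail, adding 3 days: December 19, 2023 + 3 days = December 22, 2023.
Tolling adds 69 days: December 22, 2023 + 69 days = February 29, 2024.
Tolling adds 36 days: February 29, 2024 + 36 days = April 5, 2024.
April 5, 2024 is a Friday and not a day on which the Retirement System's offices are closed, so no extension applies.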